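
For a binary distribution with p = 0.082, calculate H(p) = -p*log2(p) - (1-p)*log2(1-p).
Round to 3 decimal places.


H = -0.082*log2(0.082) - 0.918*log2(0.918) = 0.409.

0.409


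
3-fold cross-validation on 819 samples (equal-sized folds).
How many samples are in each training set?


Each validation fold has 819/3 = 273 samples. Training set = 819 - 273 = 546.

546


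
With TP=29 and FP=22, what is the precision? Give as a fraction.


Precision = TP / (TP + FP) = 29 / 51 = 29/51.

29/51


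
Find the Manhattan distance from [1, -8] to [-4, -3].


d = sum of absolute differences: |1--4|=5 + |-8--3|=5 = 10.

10


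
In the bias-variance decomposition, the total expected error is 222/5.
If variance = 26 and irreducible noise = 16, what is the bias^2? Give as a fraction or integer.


Total error = bias^2 + variance + irreducible noise. So bias^2 = 222/5 - 26 - 16 = 12/5.

12/5


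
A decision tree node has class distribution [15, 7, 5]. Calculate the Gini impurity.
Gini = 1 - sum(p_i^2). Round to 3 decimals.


Total = 27. Proportions: 15/27, 7/27, 5/27. sum(p_i^2) = 0.4102. Gini = 1 - 0.4102 = 0.5898, which rounds to 0.590.

0.590


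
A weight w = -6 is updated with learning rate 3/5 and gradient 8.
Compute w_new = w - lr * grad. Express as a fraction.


w_new = -6 - 3/5 * 8 = -6 - 24/5 = -54/5.

-54/5


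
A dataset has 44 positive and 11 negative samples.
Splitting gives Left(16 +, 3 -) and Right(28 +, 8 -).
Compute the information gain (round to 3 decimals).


H(parent) = 0.7219. H(left) = 0.6292, H(right) = 0.7642. Weighted = (19/55)*0.6292 + (36/55)*0.7642 = 0.7176. IG = 0.7219 - 0.7176 = 0.0043, which rounds to 0.004.

0.004


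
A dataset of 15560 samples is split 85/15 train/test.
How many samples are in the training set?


Test set = 15560 * 15% = 2334. Training set = 15560 - 2334 = 13226.

13226


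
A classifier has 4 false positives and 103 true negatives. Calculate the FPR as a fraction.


FPR = FP / (FP + TN) = 4 / 107 = 4/107.

4/107


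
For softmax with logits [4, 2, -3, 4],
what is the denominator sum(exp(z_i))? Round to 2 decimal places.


Denom = e^4=54.5982 + e^2=7.3891 + e^-3=0.0498 + e^4=54.5982. Sum = 116.6353, which rounds to 116.64.

116.64


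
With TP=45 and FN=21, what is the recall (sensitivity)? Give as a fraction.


Recall = TP / (TP + FN) = 45 / 66 = 15/22.

15/22


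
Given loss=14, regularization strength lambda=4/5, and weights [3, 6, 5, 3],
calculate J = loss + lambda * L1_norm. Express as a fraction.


L1 norm = sum(|w|) = 17. J = 14 + 4/5 * 17 = 138/5.

138/5


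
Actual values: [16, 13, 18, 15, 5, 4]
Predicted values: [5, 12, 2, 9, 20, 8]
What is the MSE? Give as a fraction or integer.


MSE = (1/6) * ((16-5)^2=121 + (13-12)^2=1 + (18-2)^2=256 + (15-9)^2=36 + (5-20)^2=225 + (4-8)^2=16). Sum = 655. MSE = 655/6.

655/6


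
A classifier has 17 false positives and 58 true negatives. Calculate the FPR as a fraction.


FPR = FP / (FP + TN) = 17 / 75 = 17/75.

17/75


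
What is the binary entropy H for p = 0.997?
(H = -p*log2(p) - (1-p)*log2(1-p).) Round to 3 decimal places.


H = -0.997*log2(0.997) - 0.003*log2(0.003) = 0.029.

0.029


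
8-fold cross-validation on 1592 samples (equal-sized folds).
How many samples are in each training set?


Each validation fold has 1592/8 = 199 samples. Training set = 1592 - 199 = 1393.

1393


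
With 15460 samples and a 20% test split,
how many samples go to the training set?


Test set = 15460 * 20% = 3092. Training set = 15460 - 3092 = 12368.

12368


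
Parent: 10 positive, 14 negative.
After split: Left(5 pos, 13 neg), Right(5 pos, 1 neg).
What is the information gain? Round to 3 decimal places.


H(parent) = 0.9799. H(left) = 0.8524, H(right) = 0.6500. Weighted = (18/24)*0.8524 + (6/24)*0.6500 = 0.8018. IG = 0.9799 - 0.8018 = 0.1781, which rounds to 0.178.

0.178


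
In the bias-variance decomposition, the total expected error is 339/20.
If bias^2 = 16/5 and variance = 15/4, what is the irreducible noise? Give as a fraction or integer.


Total error = bias^2 + variance + irreducible noise. So irreducible noise = 339/20 - 16/5 - 15/4 = 10.

10


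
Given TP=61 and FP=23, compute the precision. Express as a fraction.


Precision = TP / (TP + FP) = 61 / 84 = 61/84.

61/84


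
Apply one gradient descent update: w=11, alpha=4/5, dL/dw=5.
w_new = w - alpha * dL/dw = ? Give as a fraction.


w_new = 11 - 4/5 * 5 = 11 - 4 = 7.

7


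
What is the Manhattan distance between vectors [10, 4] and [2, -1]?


d = sum of absolute differences: |10-2|=8 + |4--1|=5 = 13.

13


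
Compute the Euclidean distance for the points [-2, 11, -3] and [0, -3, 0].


d = sqrt(sum of squared differences). (-2-0)^2=4, (11--3)^2=196, (-3-0)^2=9. Sum = 209.

sqrt(209)


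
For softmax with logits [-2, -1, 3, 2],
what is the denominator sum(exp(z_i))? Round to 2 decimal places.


Denom = e^-2=0.1353 + e^-1=0.3679 + e^3=20.0855 + e^2=7.3891. Sum = 27.9778, which rounds to 27.98.

27.98


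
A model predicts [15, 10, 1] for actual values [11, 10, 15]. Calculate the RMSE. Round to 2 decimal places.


MSE = 70.6667. RMSE = sqrt(70.6667) = 8.41.

8.41


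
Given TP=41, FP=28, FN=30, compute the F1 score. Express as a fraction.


Precision = 41/69 = 41/69. Recall = 41/71 = 41/71. F1 = 2*P*R/(P+R) = 41/70.

41/70


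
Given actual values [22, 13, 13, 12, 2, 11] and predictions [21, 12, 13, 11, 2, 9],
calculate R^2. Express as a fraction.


Mean(y) = 73/6. SS_res = 7. SS_tot = 1217/6. R^2 = 1 - 7/(1217/6) = 1175/1217.

1175/1217


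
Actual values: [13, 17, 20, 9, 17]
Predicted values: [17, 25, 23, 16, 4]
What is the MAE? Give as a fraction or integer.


MAE = (1/5) * (|13-17|=4 + |17-25|=8 + |20-23|=3 + |9-16|=7 + |17-4|=13). Sum = 35. MAE = 7.

7


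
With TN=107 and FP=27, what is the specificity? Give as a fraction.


Specificity = TN / (TN + FP) = 107 / 134 = 107/134.

107/134


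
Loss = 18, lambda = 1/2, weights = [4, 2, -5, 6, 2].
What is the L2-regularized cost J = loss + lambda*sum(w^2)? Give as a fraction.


L2 sq norm = sum(w^2) = 85. J = 18 + 1/2 * 85 = 121/2.

121/2


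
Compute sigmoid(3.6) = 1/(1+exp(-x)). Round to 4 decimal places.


sigma(3.6) = 1/(1+e^(-3.6)) = 1/(1+0.027324) = 1/1.027324 = 0.9734.

0.9734


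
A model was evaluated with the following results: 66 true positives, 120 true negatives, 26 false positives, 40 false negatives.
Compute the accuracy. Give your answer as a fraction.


Accuracy = (TP + TN) / (TP + TN + FP + FN) = (66 + 120) / 252 = 31/42.

31/42


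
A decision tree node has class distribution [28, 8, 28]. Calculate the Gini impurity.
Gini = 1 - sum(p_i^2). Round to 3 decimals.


Total = 64. Proportions: 28/64, 8/64, 28/64. sum(p_i^2) = 0.3984. Gini = 1 - 0.3984 = 0.6016, which rounds to 0.602.

0.602


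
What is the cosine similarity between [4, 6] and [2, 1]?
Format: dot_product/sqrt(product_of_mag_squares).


dot = 14. |a|^2 = 52, |b|^2 = 5. cos = 14/sqrt(260).

14/sqrt(260)


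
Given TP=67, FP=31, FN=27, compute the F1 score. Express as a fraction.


Precision = 67/98 = 67/98. Recall = 67/94 = 67/94. F1 = 2*P*R/(P+R) = 67/96.

67/96


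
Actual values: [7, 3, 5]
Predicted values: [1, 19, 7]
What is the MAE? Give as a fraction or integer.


MAE = (1/3) * (|7-1|=6 + |3-19|=16 + |5-7|=2). Sum = 24. MAE = 8.

8


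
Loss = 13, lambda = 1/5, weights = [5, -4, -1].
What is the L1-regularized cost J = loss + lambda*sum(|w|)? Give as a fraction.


L1 norm = sum(|w|) = 10. J = 13 + 1/5 * 10 = 15.

15


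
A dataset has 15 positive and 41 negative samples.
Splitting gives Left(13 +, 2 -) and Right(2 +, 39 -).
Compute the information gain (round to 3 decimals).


H(parent) = 0.8384. H(left) = 0.5665, H(right) = 0.2812. Weighted = (15/56)*0.5665 + (41/56)*0.2812 = 0.3576. IG = 0.8384 - 0.3576 = 0.4808, which rounds to 0.481.

0.481


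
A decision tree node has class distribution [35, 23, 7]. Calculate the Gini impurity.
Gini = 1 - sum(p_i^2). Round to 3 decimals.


Total = 65. Proportions: 35/65, 23/65, 7/65. sum(p_i^2) = 0.4267. Gini = 1 - 0.4267 = 0.5733, which rounds to 0.573.

0.573


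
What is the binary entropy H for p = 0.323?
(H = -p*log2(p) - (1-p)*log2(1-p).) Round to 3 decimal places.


H = -0.323*log2(0.323) - 0.677*log2(0.677) = 0.908.

0.908


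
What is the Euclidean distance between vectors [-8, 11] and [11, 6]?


d = sqrt(sum of squared differences). (-8-11)^2=361, (11-6)^2=25. Sum = 386.

sqrt(386)


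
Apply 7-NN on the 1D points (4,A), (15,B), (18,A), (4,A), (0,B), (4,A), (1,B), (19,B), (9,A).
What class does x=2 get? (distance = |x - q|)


Distances: |4-2|=2, |15-2|=13, |18-2|=16, |4-2|=2, |0-2|=2, |4-2|=2, |1-2|=1, |19-2|=17, |9-2|=7. 7 nearest: (1,B), (4,A), (4,A), (4,A), (0,B), (9,A), (15,B). Counts: {'B': 3, 'A': 4}. Majority class: A.

A


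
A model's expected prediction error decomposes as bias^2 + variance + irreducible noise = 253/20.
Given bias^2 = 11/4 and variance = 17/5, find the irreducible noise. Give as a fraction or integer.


Total error = bias^2 + variance + irreducible noise. So irreducible noise = 253/20 - 11/4 - 17/5 = 13/2.

13/2


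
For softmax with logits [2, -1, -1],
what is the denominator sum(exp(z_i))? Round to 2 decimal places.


Denom = e^2=7.3891 + e^-1=0.3679 + e^-1=0.3679. Sum = 8.1249, which rounds to 8.12.

8.12


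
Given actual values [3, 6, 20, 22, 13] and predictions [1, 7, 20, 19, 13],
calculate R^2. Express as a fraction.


Mean(y) = 64/5. SS_res = 14. SS_tot = 1394/5. R^2 = 1 - 14/(1394/5) = 662/697.

662/697


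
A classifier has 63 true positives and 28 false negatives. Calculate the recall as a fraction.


Recall = TP / (TP + FN) = 63 / 91 = 9/13.

9/13


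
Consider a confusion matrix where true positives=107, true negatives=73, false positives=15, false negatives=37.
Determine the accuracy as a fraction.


Accuracy = (TP + TN) / (TP + TN + FP + FN) = (107 + 73) / 232 = 45/58.

45/58


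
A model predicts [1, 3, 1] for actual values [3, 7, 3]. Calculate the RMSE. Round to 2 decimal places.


MSE = 8.0000. RMSE = sqrt(8.0000) = 2.83.

2.83


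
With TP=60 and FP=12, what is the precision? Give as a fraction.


Precision = TP / (TP + FP) = 60 / 72 = 5/6.

5/6


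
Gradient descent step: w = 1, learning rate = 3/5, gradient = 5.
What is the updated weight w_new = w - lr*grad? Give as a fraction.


w_new = 1 - 3/5 * 5 = 1 - 3 = -2.

-2


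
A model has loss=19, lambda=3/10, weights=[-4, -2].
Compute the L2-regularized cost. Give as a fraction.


L2 sq norm = sum(w^2) = 20. J = 19 + 3/10 * 20 = 25.

25


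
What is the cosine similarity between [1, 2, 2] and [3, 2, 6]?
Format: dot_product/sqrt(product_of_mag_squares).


dot = 19. |a|^2 = 9, |b|^2 = 49. cos = 19/sqrt(441).

19/sqrt(441)


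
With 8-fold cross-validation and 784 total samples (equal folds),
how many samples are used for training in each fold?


Each validation fold has 784/8 = 98 samples. Training set = 784 - 98 = 686.

686


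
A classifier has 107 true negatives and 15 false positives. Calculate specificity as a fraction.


Specificity = TN / (TN + FP) = 107 / 122 = 107/122.

107/122


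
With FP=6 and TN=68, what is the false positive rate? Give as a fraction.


FPR = FP / (FP + TN) = 6 / 74 = 3/37.

3/37


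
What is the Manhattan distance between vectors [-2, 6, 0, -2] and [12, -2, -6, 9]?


d = sum of absolute differences: |-2-12|=14 + |6--2|=8 + |0--6|=6 + |-2-9|=11 = 39.

39


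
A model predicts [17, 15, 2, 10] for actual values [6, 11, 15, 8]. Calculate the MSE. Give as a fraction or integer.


MSE = (1/4) * ((6-17)^2=121 + (11-15)^2=16 + (15-2)^2=169 + (8-10)^2=4). Sum = 310. MSE = 155/2.

155/2


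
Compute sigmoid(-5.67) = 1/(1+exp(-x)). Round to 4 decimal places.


sigma(-5.67) = 1/(1+e^(5.67)) = 1/(1+290.034534) = 1/291.034534 = 0.0034.

0.0034


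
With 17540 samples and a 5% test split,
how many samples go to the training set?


Test set = 17540 * 5% = 877. Training set = 17540 - 877 = 16663.

16663


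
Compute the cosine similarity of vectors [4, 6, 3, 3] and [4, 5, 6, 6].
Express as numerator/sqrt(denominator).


dot = 82. |a|^2 = 70, |b|^2 = 113. cos = 82/sqrt(7910).

82/sqrt(7910)


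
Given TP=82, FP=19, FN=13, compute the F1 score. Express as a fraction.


Precision = 82/101 = 82/101. Recall = 82/95 = 82/95. F1 = 2*P*R/(P+R) = 41/49.

41/49


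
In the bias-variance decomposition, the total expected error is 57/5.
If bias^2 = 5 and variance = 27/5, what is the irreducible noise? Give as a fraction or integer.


Total error = bias^2 + variance + irreducible noise. So irreducible noise = 57/5 - 5 - 27/5 = 1.

1


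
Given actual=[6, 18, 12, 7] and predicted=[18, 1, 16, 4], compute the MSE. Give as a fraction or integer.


MSE = (1/4) * ((6-18)^2=144 + (18-1)^2=289 + (12-16)^2=16 + (7-4)^2=9). Sum = 458. MSE = 229/2.

229/2


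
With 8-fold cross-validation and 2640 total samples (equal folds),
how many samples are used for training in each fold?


Each validation fold has 2640/8 = 330 samples. Training set = 2640 - 330 = 2310.

2310


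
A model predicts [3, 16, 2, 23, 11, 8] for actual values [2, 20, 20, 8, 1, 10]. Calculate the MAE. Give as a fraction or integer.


MAE = (1/6) * (|2-3|=1 + |20-16|=4 + |20-2|=18 + |8-23|=15 + |1-11|=10 + |10-8|=2). Sum = 50. MAE = 25/3.

25/3


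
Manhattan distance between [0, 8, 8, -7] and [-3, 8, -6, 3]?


d = sum of absolute differences: |0--3|=3 + |8-8|=0 + |8--6|=14 + |-7-3|=10 = 27.

27


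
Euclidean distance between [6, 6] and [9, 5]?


d = sqrt(sum of squared differences). (6-9)^2=9, (6-5)^2=1. Sum = 10.

sqrt(10)


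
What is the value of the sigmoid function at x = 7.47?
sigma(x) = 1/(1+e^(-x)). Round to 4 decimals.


sigma(7.47) = 1/(1+e^(-7.47)) = 1/(1+0.000570) = 1/1.000570 = 0.9994.

0.9994


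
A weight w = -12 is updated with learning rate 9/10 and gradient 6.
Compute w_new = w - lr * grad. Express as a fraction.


w_new = -12 - 9/10 * 6 = -12 - 27/5 = -87/5.

-87/5


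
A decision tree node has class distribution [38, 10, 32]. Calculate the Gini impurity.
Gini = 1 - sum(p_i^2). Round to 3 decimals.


Total = 80. Proportions: 38/80, 10/80, 32/80. sum(p_i^2) = 0.4012. Gini = 1 - 0.4012 = 0.5988, which rounds to 0.599.

0.599


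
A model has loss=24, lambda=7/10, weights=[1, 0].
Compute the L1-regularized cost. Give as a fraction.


L1 norm = sum(|w|) = 1. J = 24 + 7/10 * 1 = 247/10.

247/10


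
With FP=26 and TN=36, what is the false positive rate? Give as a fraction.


FPR = FP / (FP + TN) = 26 / 62 = 13/31.

13/31


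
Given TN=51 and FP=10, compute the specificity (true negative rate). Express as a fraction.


Specificity = TN / (TN + FP) = 51 / 61 = 51/61.

51/61


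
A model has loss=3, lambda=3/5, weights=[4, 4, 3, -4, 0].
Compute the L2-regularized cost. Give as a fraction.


L2 sq norm = sum(w^2) = 57. J = 3 + 3/5 * 57 = 186/5.

186/5


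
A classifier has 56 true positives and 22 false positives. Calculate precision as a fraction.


Precision = TP / (TP + FP) = 56 / 78 = 28/39.

28/39


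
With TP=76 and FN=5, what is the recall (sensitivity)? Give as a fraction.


Recall = TP / (TP + FN) = 76 / 81 = 76/81.

76/81


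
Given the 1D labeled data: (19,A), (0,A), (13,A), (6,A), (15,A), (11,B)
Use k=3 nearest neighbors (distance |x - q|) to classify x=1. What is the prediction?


Distances: |19-1|=18, |0-1|=1, |13-1|=12, |6-1|=5, |15-1|=14, |11-1|=10. 3 nearest: (0,A), (6,A), (11,B). Counts: {'A': 2, 'B': 1}. Majority class: A.

A


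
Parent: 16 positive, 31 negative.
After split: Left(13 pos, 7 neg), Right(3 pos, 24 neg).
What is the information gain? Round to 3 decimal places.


H(parent) = 0.9252. H(left) = 0.9341, H(right) = 0.5033. Weighted = (20/47)*0.9341 + (27/47)*0.5033 = 0.6866. IG = 0.9252 - 0.6866 = 0.2386, which rounds to 0.239.

0.239


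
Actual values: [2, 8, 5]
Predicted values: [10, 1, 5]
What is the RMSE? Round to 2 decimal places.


MSE = 37.6667. RMSE = sqrt(37.6667) = 6.14.

6.14


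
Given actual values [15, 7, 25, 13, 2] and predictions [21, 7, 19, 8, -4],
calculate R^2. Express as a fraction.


Mean(y) = 62/5. SS_res = 133. SS_tot = 1516/5. R^2 = 1 - 133/(1516/5) = 851/1516.

851/1516


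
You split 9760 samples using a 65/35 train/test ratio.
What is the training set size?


Test set = 9760 * 35% = 3416. Training set = 9760 - 3416 = 6344.

6344


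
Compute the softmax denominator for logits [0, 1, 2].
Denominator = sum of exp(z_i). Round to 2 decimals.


Denom = e^0=1.0000 + e^1=2.7183 + e^2=7.3891. Sum = 11.1074, which rounds to 11.11.

11.11


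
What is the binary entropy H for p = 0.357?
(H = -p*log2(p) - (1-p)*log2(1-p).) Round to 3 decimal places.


H = -0.357*log2(0.357) - 0.643*log2(0.643) = 0.940.

0.940


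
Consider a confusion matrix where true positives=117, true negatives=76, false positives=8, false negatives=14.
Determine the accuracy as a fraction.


Accuracy = (TP + TN) / (TP + TN + FP + FN) = (117 + 76) / 215 = 193/215.

193/215


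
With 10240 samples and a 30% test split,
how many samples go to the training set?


Test set = 10240 * 30% = 3072. Training set = 10240 - 3072 = 7168.

7168


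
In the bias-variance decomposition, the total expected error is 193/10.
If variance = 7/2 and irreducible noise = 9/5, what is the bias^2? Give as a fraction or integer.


Total error = bias^2 + variance + irreducible noise. So bias^2 = 193/10 - 7/2 - 9/5 = 14.

14


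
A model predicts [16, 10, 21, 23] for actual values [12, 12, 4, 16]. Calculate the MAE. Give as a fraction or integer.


MAE = (1/4) * (|12-16|=4 + |12-10|=2 + |4-21|=17 + |16-23|=7). Sum = 30. MAE = 15/2.

15/2


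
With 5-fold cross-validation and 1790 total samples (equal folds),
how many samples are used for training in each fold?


Each validation fold has 1790/5 = 358 samples. Training set = 1790 - 358 = 1432.

1432


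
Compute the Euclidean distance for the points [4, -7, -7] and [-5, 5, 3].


d = sqrt(sum of squared differences). (4--5)^2=81, (-7-5)^2=144, (-7-3)^2=100. Sum = 325.

sqrt(325)


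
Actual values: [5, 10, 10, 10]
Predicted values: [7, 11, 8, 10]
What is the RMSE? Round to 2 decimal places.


MSE = 2.2500. RMSE = sqrt(2.2500) = 1.50.

1.50


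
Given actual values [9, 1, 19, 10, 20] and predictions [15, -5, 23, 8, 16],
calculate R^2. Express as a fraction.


Mean(y) = 59/5. SS_res = 108. SS_tot = 1234/5. R^2 = 1 - 108/(1234/5) = 347/617.

347/617


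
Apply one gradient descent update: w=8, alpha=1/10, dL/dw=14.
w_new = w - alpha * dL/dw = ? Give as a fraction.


w_new = 8 - 1/10 * 14 = 8 - 7/5 = 33/5.

33/5


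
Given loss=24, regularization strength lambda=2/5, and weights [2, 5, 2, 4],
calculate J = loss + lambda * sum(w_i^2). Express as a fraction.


L2 sq norm = sum(w^2) = 49. J = 24 + 2/5 * 49 = 218/5.

218/5


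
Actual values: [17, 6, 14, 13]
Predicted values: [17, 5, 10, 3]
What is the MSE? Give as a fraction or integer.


MSE = (1/4) * ((17-17)^2=0 + (6-5)^2=1 + (14-10)^2=16 + (13-3)^2=100). Sum = 117. MSE = 117/4.

117/4


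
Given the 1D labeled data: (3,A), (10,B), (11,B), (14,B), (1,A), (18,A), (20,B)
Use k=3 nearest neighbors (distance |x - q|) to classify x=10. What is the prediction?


Distances: |3-10|=7, |10-10|=0, |11-10|=1, |14-10|=4, |1-10|=9, |18-10|=8, |20-10|=10. 3 nearest: (10,B), (11,B), (14,B). Counts: {'B': 3}. Majority class: B.

B


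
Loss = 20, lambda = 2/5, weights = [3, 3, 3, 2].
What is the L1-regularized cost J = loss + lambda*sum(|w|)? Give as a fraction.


L1 norm = sum(|w|) = 11. J = 20 + 2/5 * 11 = 122/5.

122/5


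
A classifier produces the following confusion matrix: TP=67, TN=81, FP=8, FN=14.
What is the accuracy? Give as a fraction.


Accuracy = (TP + TN) / (TP + TN + FP + FN) = (67 + 81) / 170 = 74/85.

74/85


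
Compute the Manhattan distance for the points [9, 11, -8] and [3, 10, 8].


d = sum of absolute differences: |9-3|=6 + |11-10|=1 + |-8-8|=16 = 23.

23


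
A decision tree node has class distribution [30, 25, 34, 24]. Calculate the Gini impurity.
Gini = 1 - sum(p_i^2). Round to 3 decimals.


Total = 113. Proportions: 30/113, 25/113, 34/113, 24/113. sum(p_i^2) = 0.2551. Gini = 1 - 0.2551 = 0.7449, which rounds to 0.745.

0.745


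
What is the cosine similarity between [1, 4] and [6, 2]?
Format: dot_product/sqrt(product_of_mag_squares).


dot = 14. |a|^2 = 17, |b|^2 = 40. cos = 14/sqrt(680).

14/sqrt(680)


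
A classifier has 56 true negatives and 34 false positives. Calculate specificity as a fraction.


Specificity = TN / (TN + FP) = 56 / 90 = 28/45.

28/45


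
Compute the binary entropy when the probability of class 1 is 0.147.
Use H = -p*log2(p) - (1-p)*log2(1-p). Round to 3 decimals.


H = -0.147*log2(0.147) - 0.853*log2(0.853) = 0.602.

0.602


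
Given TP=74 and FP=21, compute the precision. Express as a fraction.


Precision = TP / (TP + FP) = 74 / 95 = 74/95.

74/95


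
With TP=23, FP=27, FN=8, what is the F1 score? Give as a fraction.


Precision = 23/50 = 23/50. Recall = 23/31 = 23/31. F1 = 2*P*R/(P+R) = 46/81.

46/81


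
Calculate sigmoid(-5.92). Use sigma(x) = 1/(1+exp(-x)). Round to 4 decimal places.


sigma(-5.92) = 1/(1+e^(5.92)) = 1/(1+372.411714) = 1/373.411714 = 0.0027.

0.0027


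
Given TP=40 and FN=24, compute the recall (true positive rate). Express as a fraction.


Recall = TP / (TP + FN) = 40 / 64 = 5/8.

5/8


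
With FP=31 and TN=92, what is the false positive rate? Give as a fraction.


FPR = FP / (FP + TN) = 31 / 123 = 31/123.

31/123


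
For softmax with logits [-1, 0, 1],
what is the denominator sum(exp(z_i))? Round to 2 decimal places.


Denom = e^-1=0.3679 + e^0=1.0000 + e^1=2.7183. Sum = 4.0862, which rounds to 4.09.

4.09


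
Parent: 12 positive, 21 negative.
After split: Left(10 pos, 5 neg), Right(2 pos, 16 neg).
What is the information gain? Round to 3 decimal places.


H(parent) = 0.9457. H(left) = 0.9183, H(right) = 0.5033. Weighted = (15/33)*0.9183 + (18/33)*0.5033 = 0.6919. IG = 0.9457 - 0.6919 = 0.2538, which rounds to 0.254.

0.254


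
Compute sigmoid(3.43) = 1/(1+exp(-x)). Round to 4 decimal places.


sigma(3.43) = 1/(1+e^(-3.43)) = 1/(1+0.032387) = 1/1.032387 = 0.9686.

0.9686


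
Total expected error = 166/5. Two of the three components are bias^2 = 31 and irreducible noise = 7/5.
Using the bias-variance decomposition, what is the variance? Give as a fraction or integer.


Total error = bias^2 + variance + irreducible noise. So variance = 166/5 - 31 - 7/5 = 4/5.

4/5


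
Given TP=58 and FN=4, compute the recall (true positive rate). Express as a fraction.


Recall = TP / (TP + FN) = 58 / 62 = 29/31.

29/31


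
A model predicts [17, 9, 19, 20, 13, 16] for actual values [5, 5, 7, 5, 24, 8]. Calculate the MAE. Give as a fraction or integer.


MAE = (1/6) * (|5-17|=12 + |5-9|=4 + |7-19|=12 + |5-20|=15 + |24-13|=11 + |8-16|=8). Sum = 62. MAE = 31/3.

31/3


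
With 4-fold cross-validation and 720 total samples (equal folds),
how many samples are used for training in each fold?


Each validation fold has 720/4 = 180 samples. Training set = 720 - 180 = 540.

540


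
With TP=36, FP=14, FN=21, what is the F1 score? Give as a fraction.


Precision = 36/50 = 18/25. Recall = 36/57 = 12/19. F1 = 2*P*R/(P+R) = 72/107.

72/107


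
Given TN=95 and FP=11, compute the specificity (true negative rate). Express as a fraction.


Specificity = TN / (TN + FP) = 95 / 106 = 95/106.

95/106


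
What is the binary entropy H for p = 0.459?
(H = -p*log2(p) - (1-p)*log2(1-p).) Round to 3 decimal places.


H = -0.459*log2(0.459) - 0.541*log2(0.541) = 0.995.

0.995


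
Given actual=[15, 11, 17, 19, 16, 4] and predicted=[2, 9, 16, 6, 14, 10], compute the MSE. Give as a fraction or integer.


MSE = (1/6) * ((15-2)^2=169 + (11-9)^2=4 + (17-16)^2=1 + (19-6)^2=169 + (16-14)^2=4 + (4-10)^2=36). Sum = 383. MSE = 383/6.

383/6


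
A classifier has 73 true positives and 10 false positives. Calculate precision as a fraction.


Precision = TP / (TP + FP) = 73 / 83 = 73/83.

73/83


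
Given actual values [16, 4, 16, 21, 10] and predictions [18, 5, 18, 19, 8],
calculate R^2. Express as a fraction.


Mean(y) = 67/5. SS_res = 17. SS_tot = 856/5. R^2 = 1 - 17/(856/5) = 771/856.

771/856


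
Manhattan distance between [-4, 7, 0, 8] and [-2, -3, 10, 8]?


d = sum of absolute differences: |-4--2|=2 + |7--3|=10 + |0-10|=10 + |8-8|=0 = 22.

22


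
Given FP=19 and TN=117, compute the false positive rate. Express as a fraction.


FPR = FP / (FP + TN) = 19 / 136 = 19/136.

19/136


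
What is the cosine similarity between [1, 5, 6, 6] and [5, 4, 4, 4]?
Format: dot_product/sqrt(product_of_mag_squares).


dot = 73. |a|^2 = 98, |b|^2 = 73. cos = 73/sqrt(7154).

73/sqrt(7154)


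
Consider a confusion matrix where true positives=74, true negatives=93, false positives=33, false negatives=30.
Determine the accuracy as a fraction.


Accuracy = (TP + TN) / (TP + TN + FP + FN) = (74 + 93) / 230 = 167/230.

167/230


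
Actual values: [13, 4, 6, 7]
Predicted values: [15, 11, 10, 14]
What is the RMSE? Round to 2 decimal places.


MSE = 29.5000. RMSE = sqrt(29.5000) = 5.43.

5.43


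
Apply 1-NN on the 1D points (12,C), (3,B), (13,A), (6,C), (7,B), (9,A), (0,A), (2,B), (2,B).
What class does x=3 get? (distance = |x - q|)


Distances: |12-3|=9, |3-3|=0, |13-3|=10, |6-3|=3, |7-3|=4, |9-3|=6, |0-3|=3, |2-3|=1, |2-3|=1. 1 nearest: (3,B). Counts: {'B': 1}. Majority class: B.

B


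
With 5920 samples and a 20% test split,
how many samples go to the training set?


Test set = 5920 * 20% = 1184. Training set = 5920 - 1184 = 4736.

4736


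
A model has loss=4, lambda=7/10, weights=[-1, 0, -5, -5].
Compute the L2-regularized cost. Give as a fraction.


L2 sq norm = sum(w^2) = 51. J = 4 + 7/10 * 51 = 397/10.

397/10


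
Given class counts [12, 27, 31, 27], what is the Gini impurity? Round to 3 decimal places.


Total = 97. Proportions: 12/97, 27/97, 31/97, 27/97. sum(p_i^2) = 0.2724. Gini = 1 - 0.2724 = 0.7276, which rounds to 0.728.

0.728


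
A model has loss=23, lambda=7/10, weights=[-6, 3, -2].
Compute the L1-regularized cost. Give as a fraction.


L1 norm = sum(|w|) = 11. J = 23 + 7/10 * 11 = 307/10.

307/10


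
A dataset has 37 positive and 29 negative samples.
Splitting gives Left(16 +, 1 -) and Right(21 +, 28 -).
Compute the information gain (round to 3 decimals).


H(parent) = 0.9894. H(left) = 0.3228, H(right) = 0.9852. Weighted = (17/66)*0.3228 + (49/66)*0.9852 = 0.8146. IG = 0.9894 - 0.8146 = 0.1748, which rounds to 0.175.

0.175


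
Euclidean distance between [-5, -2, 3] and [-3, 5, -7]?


d = sqrt(sum of squared differences). (-5--3)^2=4, (-2-5)^2=49, (3--7)^2=100. Sum = 153.

sqrt(153)


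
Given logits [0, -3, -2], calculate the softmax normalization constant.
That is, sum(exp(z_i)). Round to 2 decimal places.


Denom = e^0=1.0000 + e^-3=0.0498 + e^-2=0.1353. Sum = 1.1851, which rounds to 1.19.

1.19


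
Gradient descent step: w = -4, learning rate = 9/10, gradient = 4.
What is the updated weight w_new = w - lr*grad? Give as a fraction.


w_new = -4 - 9/10 * 4 = -4 - 18/5 = -38/5.

-38/5


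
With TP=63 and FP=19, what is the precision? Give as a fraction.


Precision = TP / (TP + FP) = 63 / 82 = 63/82.

63/82


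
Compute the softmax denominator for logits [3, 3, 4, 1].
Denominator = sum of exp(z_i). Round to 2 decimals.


Denom = e^3=20.0855 + e^3=20.0855 + e^4=54.5982 + e^1=2.7183. Sum = 97.4875, which rounds to 97.49.

97.49


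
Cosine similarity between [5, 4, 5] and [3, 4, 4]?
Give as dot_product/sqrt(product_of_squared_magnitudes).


dot = 51. |a|^2 = 66, |b|^2 = 41. cos = 51/sqrt(2706).

51/sqrt(2706)


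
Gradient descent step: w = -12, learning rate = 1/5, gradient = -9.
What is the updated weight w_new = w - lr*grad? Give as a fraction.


w_new = -12 - 1/5 * -9 = -12 - -9/5 = -51/5.

-51/5


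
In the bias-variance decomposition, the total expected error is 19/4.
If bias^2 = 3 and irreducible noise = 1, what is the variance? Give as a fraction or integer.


Total error = bias^2 + variance + irreducible noise. So variance = 19/4 - 3 - 1 = 3/4.

3/4


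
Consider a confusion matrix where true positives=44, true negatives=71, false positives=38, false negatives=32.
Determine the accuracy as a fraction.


Accuracy = (TP + TN) / (TP + TN + FP + FN) = (44 + 71) / 185 = 23/37.

23/37


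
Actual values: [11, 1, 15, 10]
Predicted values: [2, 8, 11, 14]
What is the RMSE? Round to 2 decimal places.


MSE = 40.5000. RMSE = sqrt(40.5000) = 6.36.

6.36


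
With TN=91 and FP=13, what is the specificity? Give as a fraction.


Specificity = TN / (TN + FP) = 91 / 104 = 7/8.

7/8


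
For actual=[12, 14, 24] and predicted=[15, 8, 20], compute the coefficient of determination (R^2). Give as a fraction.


Mean(y) = 50/3. SS_res = 61. SS_tot = 248/3. R^2 = 1 - 61/(248/3) = 65/248.

65/248


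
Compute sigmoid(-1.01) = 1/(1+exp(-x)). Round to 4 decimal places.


sigma(-1.01) = 1/(1+e^(1.01)) = 1/(1+2.745601) = 1/3.745601 = 0.2670.

0.2670


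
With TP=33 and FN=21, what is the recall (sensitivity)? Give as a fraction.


Recall = TP / (TP + FN) = 33 / 54 = 11/18.

11/18


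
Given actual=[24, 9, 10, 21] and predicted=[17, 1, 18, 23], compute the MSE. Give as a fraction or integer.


MSE = (1/4) * ((24-17)^2=49 + (9-1)^2=64 + (10-18)^2=64 + (21-23)^2=4). Sum = 181. MSE = 181/4.

181/4


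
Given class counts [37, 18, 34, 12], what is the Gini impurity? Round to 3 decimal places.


Total = 101. Proportions: 37/101, 18/101, 34/101, 12/101. sum(p_i^2) = 0.2934. Gini = 1 - 0.2934 = 0.7066, which rounds to 0.707.

0.707


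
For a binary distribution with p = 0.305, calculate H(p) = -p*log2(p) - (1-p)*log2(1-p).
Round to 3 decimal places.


H = -0.305*log2(0.305) - 0.695*log2(0.695) = 0.887.

0.887


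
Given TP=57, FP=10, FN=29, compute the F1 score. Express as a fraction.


Precision = 57/67 = 57/67. Recall = 57/86 = 57/86. F1 = 2*P*R/(P+R) = 38/51.

38/51


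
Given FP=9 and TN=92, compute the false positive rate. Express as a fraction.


FPR = FP / (FP + TN) = 9 / 101 = 9/101.

9/101


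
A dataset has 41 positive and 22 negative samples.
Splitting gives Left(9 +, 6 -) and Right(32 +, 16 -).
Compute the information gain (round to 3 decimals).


H(parent) = 0.9334. H(left) = 0.9710, H(right) = 0.9183. Weighted = (15/63)*0.9710 + (48/63)*0.9183 = 0.9308. IG = 0.9334 - 0.9308 = 0.0026, which rounds to 0.003.

0.003


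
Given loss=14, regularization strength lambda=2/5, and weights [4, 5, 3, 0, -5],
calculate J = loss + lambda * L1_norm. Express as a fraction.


L1 norm = sum(|w|) = 17. J = 14 + 2/5 * 17 = 104/5.

104/5


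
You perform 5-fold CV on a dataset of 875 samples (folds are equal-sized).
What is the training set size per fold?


Each validation fold has 875/5 = 175 samples. Training set = 875 - 175 = 700.

700


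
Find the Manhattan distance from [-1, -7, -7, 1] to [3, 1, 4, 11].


d = sum of absolute differences: |-1-3|=4 + |-7-1|=8 + |-7-4|=11 + |1-11|=10 = 33.

33


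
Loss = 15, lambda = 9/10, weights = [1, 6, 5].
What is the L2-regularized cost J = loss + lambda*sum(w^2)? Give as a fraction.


L2 sq norm = sum(w^2) = 62. J = 15 + 9/10 * 62 = 354/5.

354/5


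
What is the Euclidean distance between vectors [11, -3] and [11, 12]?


d = sqrt(sum of squared differences). (11-11)^2=0, (-3-12)^2=225. Sum = 225.

15


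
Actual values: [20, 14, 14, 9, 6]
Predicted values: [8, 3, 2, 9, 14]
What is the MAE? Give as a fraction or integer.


MAE = (1/5) * (|20-8|=12 + |14-3|=11 + |14-2|=12 + |9-9|=0 + |6-14|=8). Sum = 43. MAE = 43/5.

43/5


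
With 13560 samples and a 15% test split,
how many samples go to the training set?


Test set = 13560 * 15% = 2034. Training set = 13560 - 2034 = 11526.

11526


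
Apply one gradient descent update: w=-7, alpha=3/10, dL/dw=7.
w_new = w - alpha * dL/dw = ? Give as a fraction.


w_new = -7 - 3/10 * 7 = -7 - 21/10 = -91/10.

-91/10


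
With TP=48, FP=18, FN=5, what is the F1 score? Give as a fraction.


Precision = 48/66 = 8/11. Recall = 48/53 = 48/53. F1 = 2*P*R/(P+R) = 96/119.

96/119


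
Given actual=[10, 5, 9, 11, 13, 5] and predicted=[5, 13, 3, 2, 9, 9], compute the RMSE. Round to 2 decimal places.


MSE = 39.6667. RMSE = sqrt(39.6667) = 6.30.

6.30


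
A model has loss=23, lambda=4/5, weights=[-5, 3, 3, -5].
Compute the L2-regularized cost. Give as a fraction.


L2 sq norm = sum(w^2) = 68. J = 23 + 4/5 * 68 = 387/5.

387/5


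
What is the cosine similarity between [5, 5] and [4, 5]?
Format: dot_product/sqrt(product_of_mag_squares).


dot = 45. |a|^2 = 50, |b|^2 = 41. cos = 45/sqrt(2050).

45/sqrt(2050)


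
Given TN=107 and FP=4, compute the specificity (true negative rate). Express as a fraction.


Specificity = TN / (TN + FP) = 107 / 111 = 107/111.

107/111


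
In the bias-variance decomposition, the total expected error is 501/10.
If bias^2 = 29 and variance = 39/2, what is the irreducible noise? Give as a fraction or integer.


Total error = bias^2 + variance + irreducible noise. So irreducible noise = 501/10 - 29 - 39/2 = 8/5.

8/5


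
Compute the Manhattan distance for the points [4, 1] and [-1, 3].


d = sum of absolute differences: |4--1|=5 + |1-3|=2 = 7.

7


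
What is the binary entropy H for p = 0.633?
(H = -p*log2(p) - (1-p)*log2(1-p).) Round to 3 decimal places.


H = -0.633*log2(0.633) - 0.367*log2(0.367) = 0.948.

0.948


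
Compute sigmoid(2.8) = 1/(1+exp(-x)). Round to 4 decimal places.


sigma(2.8) = 1/(1+e^(-2.8)) = 1/(1+0.060810) = 1/1.060810 = 0.9427.

0.9427


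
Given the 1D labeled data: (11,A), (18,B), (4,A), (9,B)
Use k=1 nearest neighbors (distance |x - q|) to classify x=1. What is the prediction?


Distances: |11-1|=10, |18-1|=17, |4-1|=3, |9-1|=8. 1 nearest: (4,A). Counts: {'A': 1}. Majority class: A.

A


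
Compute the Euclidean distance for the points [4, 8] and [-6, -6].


d = sqrt(sum of squared differences). (4--6)^2=100, (8--6)^2=196. Sum = 296.

sqrt(296)


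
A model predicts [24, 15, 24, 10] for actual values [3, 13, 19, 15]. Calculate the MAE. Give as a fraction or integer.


MAE = (1/4) * (|3-24|=21 + |13-15|=2 + |19-24|=5 + |15-10|=5). Sum = 33. MAE = 33/4.

33/4


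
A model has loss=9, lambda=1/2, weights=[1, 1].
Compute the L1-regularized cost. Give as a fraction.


L1 norm = sum(|w|) = 2. J = 9 + 1/2 * 2 = 10.

10


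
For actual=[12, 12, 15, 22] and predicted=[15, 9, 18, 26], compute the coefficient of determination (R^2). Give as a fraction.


Mean(y) = 61/4. SS_res = 43. SS_tot = 267/4. R^2 = 1 - 43/(267/4) = 95/267.

95/267


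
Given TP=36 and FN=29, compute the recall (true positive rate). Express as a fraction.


Recall = TP / (TP + FN) = 36 / 65 = 36/65.

36/65


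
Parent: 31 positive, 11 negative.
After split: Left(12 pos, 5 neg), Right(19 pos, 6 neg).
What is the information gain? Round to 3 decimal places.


H(parent) = 0.8296. H(left) = 0.8740, H(right) = 0.7950. Weighted = (17/42)*0.8740 + (25/42)*0.7950 = 0.8270. IG = 0.8296 - 0.8270 = 0.0026, which rounds to 0.003.

0.003


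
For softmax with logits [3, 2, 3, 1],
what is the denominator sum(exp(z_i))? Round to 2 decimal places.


Denom = e^3=20.0855 + e^2=7.3891 + e^3=20.0855 + e^1=2.7183. Sum = 50.2784, which rounds to 50.28.

50.28


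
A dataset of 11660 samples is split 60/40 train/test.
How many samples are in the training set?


Test set = 11660 * 40% = 4664. Training set = 11660 - 4664 = 6996.

6996


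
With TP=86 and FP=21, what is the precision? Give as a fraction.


Precision = TP / (TP + FP) = 86 / 107 = 86/107.

86/107


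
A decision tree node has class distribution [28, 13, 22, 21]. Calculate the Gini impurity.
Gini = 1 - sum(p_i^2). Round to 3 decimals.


Total = 84. Proportions: 28/84, 13/84, 22/84, 21/84. sum(p_i^2) = 0.2662. Gini = 1 - 0.2662 = 0.7338, which rounds to 0.734.

0.734


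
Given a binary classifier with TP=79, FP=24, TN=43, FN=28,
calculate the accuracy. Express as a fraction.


Accuracy = (TP + TN) / (TP + TN + FP + FN) = (79 + 43) / 174 = 61/87.

61/87


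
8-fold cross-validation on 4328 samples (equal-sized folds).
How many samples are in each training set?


Each validation fold has 4328/8 = 541 samples. Training set = 4328 - 541 = 3787.

3787


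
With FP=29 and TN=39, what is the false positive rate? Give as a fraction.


FPR = FP / (FP + TN) = 29 / 68 = 29/68.

29/68


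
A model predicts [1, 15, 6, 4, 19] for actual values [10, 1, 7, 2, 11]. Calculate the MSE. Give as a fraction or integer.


MSE = (1/5) * ((10-1)^2=81 + (1-15)^2=196 + (7-6)^2=1 + (2-4)^2=4 + (11-19)^2=64). Sum = 346. MSE = 346/5.

346/5


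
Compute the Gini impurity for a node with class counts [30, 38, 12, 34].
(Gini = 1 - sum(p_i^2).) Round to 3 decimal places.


Total = 114. Proportions: 30/114, 38/114, 12/114, 34/114. sum(p_i^2) = 0.2804. Gini = 1 - 0.2804 = 0.7196, which rounds to 0.720.

0.720


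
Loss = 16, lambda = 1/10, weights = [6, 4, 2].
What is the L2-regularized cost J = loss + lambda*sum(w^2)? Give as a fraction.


L2 sq norm = sum(w^2) = 56. J = 16 + 1/10 * 56 = 108/5.

108/5


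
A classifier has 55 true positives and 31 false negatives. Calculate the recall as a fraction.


Recall = TP / (TP + FN) = 55 / 86 = 55/86.

55/86


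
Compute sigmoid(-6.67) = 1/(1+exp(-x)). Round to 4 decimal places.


sigma(-6.67) = 1/(1+e^(6.67)) = 1/(1+788.395604) = 1/789.395604 = 0.0013.

0.0013


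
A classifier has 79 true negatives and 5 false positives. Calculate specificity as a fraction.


Specificity = TN / (TN + FP) = 79 / 84 = 79/84.

79/84


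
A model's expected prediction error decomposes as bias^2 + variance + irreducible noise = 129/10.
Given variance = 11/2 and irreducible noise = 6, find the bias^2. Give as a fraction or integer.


Total error = bias^2 + variance + irreducible noise. So bias^2 = 129/10 - 11/2 - 6 = 7/5.

7/5


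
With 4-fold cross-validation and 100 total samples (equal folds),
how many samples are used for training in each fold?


Each validation fold has 100/4 = 25 samples. Training set = 100 - 25 = 75.

75


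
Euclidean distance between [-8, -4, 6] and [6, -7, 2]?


d = sqrt(sum of squared differences). (-8-6)^2=196, (-4--7)^2=9, (6-2)^2=16. Sum = 221.

sqrt(221)


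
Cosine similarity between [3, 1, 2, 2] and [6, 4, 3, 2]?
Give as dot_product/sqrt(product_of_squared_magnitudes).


dot = 32. |a|^2 = 18, |b|^2 = 65. cos = 32/sqrt(1170).

32/sqrt(1170)


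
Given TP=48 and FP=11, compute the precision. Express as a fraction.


Precision = TP / (TP + FP) = 48 / 59 = 48/59.

48/59


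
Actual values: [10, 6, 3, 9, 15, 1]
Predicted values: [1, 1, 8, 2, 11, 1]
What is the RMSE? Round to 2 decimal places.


MSE = 32.6667. RMSE = sqrt(32.6667) = 5.72.

5.72


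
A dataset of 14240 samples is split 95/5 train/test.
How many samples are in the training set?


Test set = 14240 * 5% = 712. Training set = 14240 - 712 = 13528.

13528
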